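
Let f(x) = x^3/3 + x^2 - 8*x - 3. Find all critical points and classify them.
f'(x) = x^2 + 2*x - 8

Solve f'(x) = 0:
  Factor: x^2 + 2*x - 8 = (x - 2)*(x + 4) = 0.
  ⇒ x = -4, 2

f''(x) = 2*x + 2
Second-derivative test at each critical point:
  f''(-4) = -6 < 0 → local maximum
  f''(2) = 6 > 0 → local minimum

Critical points: x = -4 (local maximum); x = 2 (local minimum)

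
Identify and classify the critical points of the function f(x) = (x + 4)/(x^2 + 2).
f'(x) = (x^2 - 2*x*(x + 4) + 2)/(x^2 + 2)^2

Solve f'(x) = 0:
  f'(x) = -(x^2 + 8*x - 2)/(x^2 + 2)^2; the denominator is positive wherever f is defined, so f'(x) = 0 ⇔ -x^2 - 8*x + 2 = 0.
  x^2 + 8*x - 2 = 0 has no rational roots; quadratic formula: x = (-8 ± √72)/2.
  ⇒ x = -3*sqrt(2) - 4 ≈ -8.2426, -4 + 3*sqrt(2) ≈ 0.2426

f''(x) = 2*(4*x^2*(x + 4) - (3*x + 4)*(x^2 + 2))/(x^2 + 2)^3
Second-derivative test at each critical point:
  f''(-8.2426) = 0.0017 > 0 → local minimum
  f''(0.2426) = -2.0017 < 0 → local maximum

Critical points: x = -3*sqrt(2) - 4 ≈ -8.2426 (local minimum); x = -4 + 3*sqrt(2) ≈ 0.2426 (local maximum)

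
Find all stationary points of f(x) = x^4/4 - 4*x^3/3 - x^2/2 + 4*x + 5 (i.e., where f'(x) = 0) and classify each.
f'(x) = x^3 - 4*x^2 - x + 4

Solve f'(x) = 0:
  Factor: x^3 - 4*x^2 - x + 4 = (x - 4)*(x - 1)*(x + 1) = 0.
  ⇒ x = -1, 1, 4

f''(x) = 3*x^2 - 8*x - 1
Second-derivative test at each critical point:
  f''(-1) = 10 > 0 → local minimum
  f''(1) = -6 < 0 → local maximum
  f''(4) = 15 > 0 → local minimum

Critical points: x = -1 (local minimum); x = 1 (local maximum); x = 4 (local minimum)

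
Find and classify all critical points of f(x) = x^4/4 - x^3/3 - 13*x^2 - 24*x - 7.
f'(x) = x^3 - x^2 - 26*x - 24

Solve f'(x) = 0:
  Factor: x^3 - x^2 - 26*x - 24 = (x - 6)*(x + 1)*(x + 4) = 0.
  ⇒ x = -4, -1, 6

f''(x) = 3*x^2 - 2*x - 26
Second-derivative test at each critical point:
  f''(-4) = 30 > 0 → local minimum
  f''(-1) = -21 < 0 → local maximum
  f''(6) = 70 > 0 → local minimum

Critical points: x = -4 (local minimum); x = -1 (local maximum); x = 6 (local minimum)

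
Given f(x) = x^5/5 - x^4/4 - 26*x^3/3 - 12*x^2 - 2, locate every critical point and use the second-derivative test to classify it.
f'(x) = x*(x^3 - x^2 - 26*x - 24)

Solve f'(x) = 0:
  Factor: x^4 - x^3 - 26*x^2 - 24*x = x*(x - 6)*(x + 1)*(x + 4) = 0.
  ⇒ x = -4, -1, 0, 6

f''(x) = 4*x^3 - 3*x^2 - 52*x - 24
Second-derivative test at each critical point:
  f''(-4) = -120 < 0 → local maximum
  f''(-1) = 21 > 0 → local minimum
  f''(0) = -24 < 0 → local maximum
  f''(6) = 420 > 0 → local minimum

Critical points: x = -4 (local maximum); x = -1 (local minimum); x = 0 (local maximum); x = 6 (local minimum)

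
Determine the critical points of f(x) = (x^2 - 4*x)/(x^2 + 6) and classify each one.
f'(x) = 4*(x^2 + 3*x - 6)/(x^4 + 12*x^2 + 36)

Solve f'(x) = 0:
  f'(x) = 4*(x^2 + 3*x - 6)/(x^2 + 6)^2; the denominator is positive wherever f is defined, so f'(x) = 0 ⇔ 4*x^2 + 12*x - 24 = 0.
  Factor: 4*x^2 + 12*x - 24 = 4*(x^2 + 3*x - 6); x^2 + 3*x - 6 = 0 has no rational roots; quadratic formula: x = (-3 ± √33)/2.
  ⇒ x = -sqrt(33)/2 - 3/2 ≈ -4.3723, -3/2 + sqrt(33)/2 ≈ 1.3723

f''(x) = 4*(-2*x^3 - 9*x^2 + 36*x + 18)/(x^6 + 18*x^4 + 108*x^2 + 216)
Second-derivative test at each critical point:
  f''(-4.3723) = -0.0364 < 0 → local maximum
  f''(1.3723) = 0.3698 > 0 → local minimum

Critical points: x = -sqrt(33)/2 - 3/2 ≈ -4.3723 (local maximum); x = -3/2 + sqrt(33)/2 ≈ 1.3723 (local minimum)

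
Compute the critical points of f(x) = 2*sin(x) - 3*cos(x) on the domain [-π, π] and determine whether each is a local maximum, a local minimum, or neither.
f'(x) = 3*sin(x) + 2*cos(x)

Solve f'(x) = 0 on [-π, π]:
  f'(x) = 0 ⇔ 2*cos(x) = -3*sin(x) ⇔ tan(x) = -2/3, i.e. x = arctan(-2/3) + nπ; keep the solutions lying in [-π, π].
  ⇒ x = -atan(2/3) ≈ -0.5880, pi - atan(2/3) ≈ 2.5536

f''(x) = -2*sin(x) + 3*cos(x)
Second-derivative test at each critical point:
  f''(-0.5880) = 3.6056 > 0 → local minimum
  f''(2.5536) = -3.6056 < 0 → local maximum

Critical points: x = -atan(2/3) ≈ -0.5880 (local minimum); x = pi - atan(2/3) ≈ 2.5536 (local maximum)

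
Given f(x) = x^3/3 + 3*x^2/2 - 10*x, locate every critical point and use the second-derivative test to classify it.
f'(x) = x^2 + 3*x - 10

Solve f'(x) = 0:
  Factor: x^2 + 3*x - 10 = (x - 2)*(x + 5) = 0.
  ⇒ x = -5, 2

f''(x) = 2*x + 3
Second-derivative test at each critical point:
  f''(-5) = -7 < 0 → local maximum
  f''(2) = 7 > 0 → local minimum

Critical points: x = -5 (local maximum); x = 2 (local minimum)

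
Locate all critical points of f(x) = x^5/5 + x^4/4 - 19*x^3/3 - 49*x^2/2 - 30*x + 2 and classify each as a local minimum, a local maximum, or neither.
f'(x) = x^4 + x^3 - 19*x^2 - 49*x - 30

Solve f'(x) = 0:
  Factor: x^4 + x^3 - 19*x^2 - 49*x - 30 = (x - 5)*(x + 1)*(x + 2)*(x + 3) = 0.
  ⇒ x = -3, -2, -1, 5

f''(x) = 4*x^3 + 3*x^2 - 38*x - 49
Second-derivative test at each critical point:
  f''(-3) = -16 < 0 → local maximum
  f''(-2) = 7 > 0 → local minimum
  f''(-1) = -12 < 0 → local maximum
  f''(5) = 336 > 0 → local minimum

Critical points: x = -3 (local maximum); x = -2 (local minimum); x = -1 (local maximum); x = 5 (local minimum)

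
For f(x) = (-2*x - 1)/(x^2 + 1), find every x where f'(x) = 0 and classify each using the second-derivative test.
f'(x) = 2*(x^2 + x - 1)/(x^4 + 2*x^2 + 1)

Solve f'(x) = 0:
  f'(x) = 2*(x^2 + x - 1)/(x^2 + 1)^2; the denominator is positive wherever f is defined, so f'(x) = 0 ⇔ 2*x^2 + 2*x - 2 = 0.
  Factor: 2*x^2 + 2*x - 2 = 2*(x^2 + x - 1); x^2 + x - 1 = 0 has no rational roots; quadratic formula: x = (-1 ± √5)/2.
  ⇒ x = -sqrt(5)/2 - 1/2 ≈ -1.6180, -1/2 + sqrt(5)/2 ≈ 0.6180

f''(x) = 2*(-4*x^2*(2*x + 1) + (6*x + 1)*(x^2 + 1))/(x^2 + 1)^3
Second-derivative test at each critical point:
  f''(-1.6180) = -0.3416 < 0 → local maximum
  f''(0.6180) = 2.3416 > 0 → local minimum

Critical points: x = -sqrt(5)/2 - 1/2 ≈ -1.6180 (local maximum); x = -1/2 + sqrt(5)/2 ≈ 0.6180 (local minimum)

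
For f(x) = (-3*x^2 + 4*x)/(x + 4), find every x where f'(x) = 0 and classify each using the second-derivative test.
f'(x) = (-3*x^2 - 24*x + 16)/(x^2 + 8*x + 16)

Solve f'(x) = 0:
  f'(x) = -(3*x^2 + 24*x - 16)/(x + 4)^2; the denominator is positive wherever f is defined, so f'(x) = 0 ⇔ -3*x^2 - 24*x + 16 = 0.
  3*x^2 + 24*x - 16 = 0 has no rational roots; quadratic formula: x = (-24 ± √768)/6.
  ⇒ x = -8*sqrt(3)/3 - 4 ≈ -8.6188, -4 + 8*sqrt(3)/3 ≈ 0.6188

f''(x) = -128/(x^3 + 12*x^2 + 48*x + 64)
Second-derivative test at each critical point:
  f''(-8.6188) = 1.2990 > 0 → local minimum
  f''(0.6188) = -1.2990 < 0 → local maximum

Critical points: x = -8*sqrt(3)/3 - 4 ≈ -8.6188 (local minimum); x = -4 + 8*sqrt(3)/3 ≈ 0.6188 (local maximum)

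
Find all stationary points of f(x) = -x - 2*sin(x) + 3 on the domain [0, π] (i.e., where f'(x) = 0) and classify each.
f'(x) = -2*cos(x) - 1

Solve f'(x) = 0 on [0, π]:
  f'(x) = 0 ⇔ cos(x) = -1/2, i.e. x = ±arccos(-1/2) + 2nπ; keep the solutions lying in [0, π].
  ⇒ x = 2*pi/3 ≈ 2.0944

f''(x) = 2*sin(x)
Second-derivative test at each critical point:
  f''(2.0944) = 1.7321 > 0 → local minimum

Critical points: x = 2*pi/3 ≈ 2.0944 (local minimum)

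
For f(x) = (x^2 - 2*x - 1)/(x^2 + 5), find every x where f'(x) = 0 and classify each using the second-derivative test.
f'(x) = 2*(x^2 + 6*x - 5)/(x^4 + 10*x^2 + 25)

Solve f'(x) = 0:
  f'(x) = 2*(x^2 + 6*x - 5)/(x^2 + 5)^2; the denominator is positive wherever f is defined, so f'(x) = 0 ⇔ 2*x^2 + 12*x - 10 = 0.
  Factor: 2*x^2 + 12*x - 10 = 2*(x^2 + 6*x - 5); x^2 + 6*x - 5 = 0 has no rational roots; quadratic formula: x = (-6 ± √56)/2.
  ⇒ x = -sqrt(14) - 3 ≈ -6.7417, -3 + sqrt(14) ≈ 0.7417

f''(x) = 4*(-x^3 - 9*x^2 + 15*x + 15)/(x^6 + 15*x^4 + 75*x^2 + 125)
Second-derivative test at each critical point:
  f''(-6.7417) = -0.0059 < 0 → local maximum
  f''(0.7417) = 0.4859 > 0 → local minimum

Critical points: x = -sqrt(14) - 3 ≈ -6.7417 (local maximum); x = -3 + sqrt(14) ≈ 0.7417 (local minimum)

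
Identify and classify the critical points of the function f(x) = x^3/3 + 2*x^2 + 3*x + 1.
f'(x) = x^2 + 4*x + 3

Solve f'(x) = 0:
  Factor: x^2 + 4*x + 3 = (x + 1)*(x + 3) = 0.
  ⇒ x = -3, -1

f''(x) = 2*x + 4
Second-derivative test at each critical point:
  f''(-3) = -2 < 0 → local maximum
  f''(-1) = 2 > 0 → local minimum

Critical points: x = -3 (local maximum); x = -1 (local minimum)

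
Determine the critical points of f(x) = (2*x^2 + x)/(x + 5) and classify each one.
f'(x) = (2*x^2 + 20*x + 5)/(x^2 + 10*x + 25)

Solve f'(x) = 0:
  f'(x) = (2*x^2 + 20*x + 5)/(x + 5)^2; the denominator is positive wherever f is defined, so f'(x) = 0 ⇔ 2*x^2 + 20*x + 5 = 0.
  2*x^2 + 20*x + 5 = 0 has no rational roots; quadratic formula: x = (-20 ± √360)/4.
  ⇒ x = -5 - 3*sqrt(10)/2 ≈ -9.7434, -5 + 3*sqrt(10)/2 ≈ -0.2566

f''(x) = 90/(x^3 + 15*x^2 + 75*x + 125)
Second-derivative test at each critical point:
  f''(-9.7434) = -0.8433 < 0 → local maximum
  f''(-0.2566) = 0.8433 > 0 → local minimum

Critical points: x = -5 - 3*sqrt(10)/2 ≈ -9.7434 (local maximum); x = -5 + 3*sqrt(10)/2 ≈ -0.2566 (local minimum)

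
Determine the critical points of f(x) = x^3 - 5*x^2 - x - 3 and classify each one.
f'(x) = 3*x^2 - 10*x - 1

Solve f'(x) = 0:
  3*x^2 - 10*x - 1 = 0 has no rational roots; quadratic formula: x = (10 ± √112)/6.
  ⇒ x = 5/3 - 2*sqrt(7)/3 ≈ -0.0972, 5/3 + 2*sqrt(7)/3 ≈ 3.4305

f''(x) = 6*x - 10
Second-derivative test at each critical point:
  f''(-0.0972) = -10.5830 < 0 → local maximum
  f''(3.4305) = 10.5830 > 0 → local minimum

Critical points: x = 5/3 - 2*sqrt(7)/3 ≈ -0.0972 (local maximum); x = 5/3 + 2*sqrt(7)/3 ≈ 3.4305 (local minimum)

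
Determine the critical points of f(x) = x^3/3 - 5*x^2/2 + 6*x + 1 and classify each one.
f'(x) = x^2 - 5*x + 6

Solve f'(x) = 0:
  Factor: x^2 - 5*x + 6 = (x - 3)*(x - 2) = 0.
  ⇒ x = 2, 3

f''(x) = 2*x - 5
Second-derivative test at each critical point:
  f''(2) = -1 < 0 → local maximum
  f''(3) = 1 > 0 → local minimum

Critical points: x = 2 (local maximum); x = 3 (local minimum)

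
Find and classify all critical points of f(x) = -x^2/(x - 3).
f'(x) = x*(6 - x)/(x - 3)^2

Solve f'(x) = 0:
  f'(x) = -x*(x - 6)/(x - 3)^2; the denominator is positive wherever f is defined, so f'(x) = 0 ⇔ -x^2 + 6*x = 0.
  Factor: -x^2 + 6*x = -x*(x - 6) = 0.
  ⇒ x = 0, 6

f''(x) = -18/(x^3 - 9*x^2 + 27*x - 27)
Second-derivative test at each critical point:
  f''(0) = 2/3 > 0 → local minimum
  f''(6) = -2/3 < 0 → local maximum

Critical points: x = 0 (local minimum); x = 6 (local maximum)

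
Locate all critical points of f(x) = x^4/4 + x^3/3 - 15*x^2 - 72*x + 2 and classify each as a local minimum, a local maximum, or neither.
f'(x) = x^3 + x^2 - 30*x - 72

Solve f'(x) = 0:
  Factor: x^3 + x^2 - 30*x - 72 = (x - 6)*(x + 3)*(x + 4) = 0.
  ⇒ x = -4, -3, 6

f''(x) = 3*x^2 + 2*x - 30
Second-derivative test at each critical point:
  f''(-4) = 10 > 0 → local minimum
  f''(-3) = -9 < 0 → local maximum
  f''(6) = 90 > 0 → local minimum

Critical points: x = -4 (local minimum); x = -3 (local maximum); x = 6 (local minimum)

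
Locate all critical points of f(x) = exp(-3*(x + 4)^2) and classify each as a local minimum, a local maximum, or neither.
f'(x) = 6*(-x - 4)*exp(-3*(x + 4)^2)

Solve f'(x) = 0:
  f'(x) = (-6*x - 24)·exp(-3*(x + 4)^2) and exp(-3*(x + 4)^2) > 0 for every x, so f'(x) = 0 ⇔ -6*x - 24 = 0.
  Factor: -6*x - 24 = -6*(x + 4) = 0.
  ⇒ x = -4

f''(x) = 6*(6*(x + 4)^2 - 1)*exp(-3*(x + 4)^2)
Second-derivative test at each critical point:
  f''(-4) = -6 < 0 → local maximum

Critical points: x = -4 (local maximum)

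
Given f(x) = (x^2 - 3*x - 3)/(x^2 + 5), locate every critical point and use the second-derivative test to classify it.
f'(x) = (3*x^2 + 16*x - 15)/(x^4 + 10*x^2 + 25)

Solve f'(x) = 0:
  f'(x) = (3*x^2 + 16*x - 15)/(x^2 + 5)^2; the denominator is positive wherever f is defined, so f'(x) = 0 ⇔ 3*x^2 + 16*x - 15 = 0.
  3*x^2 + 16*x - 15 = 0 has no rational roots; quadratic formula: x = (-16 ± √436)/6.
  ⇒ x = -sqrt(109)/3 - 8/3 ≈ -6.1468, -8/3 + sqrt(109)/3 ≈ 0.8134

f''(x) = 2*(-3*x^3 - 24*x^2 + 45*x + 40)/(x^6 + 15*x^4 + 75*x^2 + 125)
Second-derivative test at each critical point:
  f''(-6.1468) = -0.0114 < 0 → local maximum
  f''(0.8134) = 0.6514 > 0 → local minimum

Critical points: x = -sqrt(109)/3 - 8/3 ≈ -6.1468 (local maximum); x = -8/3 + sqrt(109)/3 ≈ 0.8134 (local minimum)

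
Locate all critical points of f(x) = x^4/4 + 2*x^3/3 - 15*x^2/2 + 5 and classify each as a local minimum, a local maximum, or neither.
f'(x) = x*(x^2 + 2*x - 15)

Solve f'(x) = 0:
  Factor: x^3 + 2*x^2 - 15*x = x*(x - 3)*(x + 5) = 0.
  ⇒ x = -5, 0, 3

f''(x) = 3*x^2 + 4*x - 15
Second-derivative test at each critical point:
  f''(-5) = 40 > 0 → local minimum
  f''(0) = -15 < 0 → local maximum
  f''(3) = 24 > 0 → local minimum

Critical points: x = -5 (local minimum); x = 0 (local maximum); x = 3 (local minimum)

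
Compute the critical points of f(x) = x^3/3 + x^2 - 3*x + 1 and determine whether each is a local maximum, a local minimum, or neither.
f'(x) = x^2 + 2*x - 3

Solve f'(x) = 0:
  Factor: x^2 + 2*x - 3 = (x - 1)*(x + 3) = 0.
  ⇒ x = -3, 1

f''(x) = 2*x + 2
Second-derivative test at each critical point:
  f''(-3) = -4 < 0 → local maximum
  f''(1) = 4 > 0 → local minimum

Critical points: x = -3 (local maximum); x = 1 (local minimum)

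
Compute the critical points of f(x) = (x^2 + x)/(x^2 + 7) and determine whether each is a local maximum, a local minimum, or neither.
f'(x) = (-x^2 + 14*x + 7)/(x^4 + 14*x^2 + 49)

Solve f'(x) = 0:
  f'(x) = -(x^2 - 14*x - 7)/(x^2 + 7)^2; the denominator is positive wherever f is defined, so f'(x) = 0 ⇔ -x^2 + 14*x + 7 = 0.
  x^2 - 14*x - 7 = 0 has no rational roots; quadratic formula: x = (14 ± √224)/2.
  ⇒ x = 7 - 2*sqrt(14) ≈ -0.4833, 7 + 2*sqrt(14) ≈ 14.4833

f''(x) = 2*(x^3 - 21*x^2 - 21*x + 49)/(x^6 + 21*x^4 + 147*x^2 + 343)
Second-derivative test at each critical point:
  f''(-0.4833) = 0.2860 > 0 → local minimum
  f''(14.4833) = -3.185e-04 < 0 → local maximum

Critical points: x = 7 - 2*sqrt(14) ≈ -0.4833 (local minimum); x = 7 + 2*sqrt(14) ≈ 14.4833 (local maximum)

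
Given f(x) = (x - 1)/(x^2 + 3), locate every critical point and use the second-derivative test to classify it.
f'(x) = (x^2 - 2*x*(x - 1) + 3)/(x^2 + 3)^2

Solve f'(x) = 0:
  f'(x) = -(x - 3)*(x + 1)/(x^2 + 3)^2; the denominator is positive wherever f is defined, so f'(x) = 0 ⇔ -x^2 + 2*x + 3 = 0.
  Factor: -x^2 + 2*x + 3 = -(x - 3)*(x + 1) = 0.
  ⇒ x = -1, 3

f''(x) = 2*(4*x^2*(x - 1) + (1 - 3*x)*(x^2 + 3))/(x^2 + 3)^3
Second-derivative test at each critical point:
  f''(-1) = 1/4 > 0 → local minimum
  f''(3) = -1/36 < 0 → local maximum

Critical points: x = -1 (local minimum); x = 3 (local maximum)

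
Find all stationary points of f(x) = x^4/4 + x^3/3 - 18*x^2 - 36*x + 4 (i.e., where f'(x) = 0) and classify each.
f'(x) = x^3 + x^2 - 36*x - 36

Solve f'(x) = 0:
  Factor: x^3 + x^2 - 36*x - 36 = (x - 6)*(x + 1)*(x + 6) = 0.
  ⇒ x = -6, -1, 6

f''(x) = 3*x^2 + 2*x - 36
Second-derivative test at each critical point:
  f''(-6) = 60 > 0 → local minimum
  f''(-1) = -35 < 0 → local maximum
  f''(6) = 84 > 0 → local minimum

Critical points: x = -6 (local minimum); x = -1 (local maximum); x = 6 (local minimum)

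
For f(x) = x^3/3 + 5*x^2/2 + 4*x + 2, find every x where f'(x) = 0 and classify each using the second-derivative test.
f'(x) = x^2 + 5*x + 4

Solve f'(x) = 0:
  Factor: x^2 + 5*x + 4 = (x + 1)*(x + 4) = 0.
  ⇒ x = -4, -1

f''(x) = 2*x + 5
Second-derivative test at each critical point:
  f''(-4) = -3 < 0 → local maximum
  f''(-1) = 3 > 0 → local minimum

Critical points: x = -4 (local maximum); x = -1 (local minimum)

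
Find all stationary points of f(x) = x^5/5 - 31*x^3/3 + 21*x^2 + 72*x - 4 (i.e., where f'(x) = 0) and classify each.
f'(x) = x^4 - 31*x^2 + 42*x + 72

Solve f'(x) = 0:
  Factor: x^4 - 31*x^2 + 42*x + 72 = (x - 4)*(x - 3)*(x + 1)*(x + 6) = 0.
  ⇒ x = -6, -1, 3, 4

f''(x) = 4*x^3 - 62*x + 42
Second-derivative test at each critical point:
  f''(-6) = -450 < 0 → local maximum
  f''(-1) = 100 > 0 → local minimum
  f''(3) = -36 < 0 → local maximum
  f''(4) = 50 > 0 → local minimum

Critical points: x = -6 (local maximum); x = -1 (local minimum); x = 3 (local maximum); x = 4 (local minimum)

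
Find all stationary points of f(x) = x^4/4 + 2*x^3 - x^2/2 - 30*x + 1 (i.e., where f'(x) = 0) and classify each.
f'(x) = x^3 + 6*x^2 - x - 30

Solve f'(x) = 0:
  Factor: x^3 + 6*x^2 - x - 30 = (x - 2)*(x + 3)*(x + 5) = 0.
  ⇒ x = -5, -3, 2

f''(x) = 3*x^2 + 12*x - 1
Second-derivative test at each critical point:
  f''(-5) = 14 > 0 → local minimum
  f''(-3) = -10 < 0 → local maximum
  f''(2) = 35 > 0 → local minimum

Critical points: x = -5 (local minimum); x = -3 (local maximum); x = 2 (local minimum)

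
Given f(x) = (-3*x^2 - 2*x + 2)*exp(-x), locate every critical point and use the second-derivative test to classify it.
f'(x) = (3*x^2 - 4*x - 4)*exp(-x)

Solve f'(x) = 0:
  f'(x) = (3*x^2 - 4*x - 4)·exp(-x) and exp(-x) > 0 for every x, so f'(x) = 0 ⇔ 3*x^2 - 4*x - 4 = 0.
  Factor: 3*x^2 - 4*x - 4 = (x - 2)*(3*x + 2) = 0.
  ⇒ x = -2/3, 2

f''(x) = x*(10 - 3*x)*exp(-x)
Second-derivative test at each critical point:
  f''(-2/3) = -15.5819 < 0 → local maximum
  f''(2) = 1.0827 > 0 → local minimum

Critical points: x = -2/3 (local maximum); x = 2 (local minimum)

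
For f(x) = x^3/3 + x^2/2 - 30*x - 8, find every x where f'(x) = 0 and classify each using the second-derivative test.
f'(x) = x^2 + x - 30

Solve f'(x) = 0:
  Factor: x^2 + x - 30 = (x - 5)*(x + 6) = 0.
  ⇒ x = -6, 5

f''(x) = 2*x + 1
Second-derivative test at each critical point:
  f''(-6) = -11 < 0 → local maximum
  f''(5) = 11 > 0 → local minimum

Critical points: x = -6 (local maximum); x = 5 (local minimum)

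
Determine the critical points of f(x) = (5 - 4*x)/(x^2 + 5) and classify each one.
f'(x) = 2*(2*x^2 - 5*x - 10)/(x^4 + 10*x^2 + 25)

Solve f'(x) = 0:
  f'(x) = 2*(2*x^2 - 5*x - 10)/(x^2 + 5)^2; the denominator is positive wherever f is defined, so f'(x) = 0 ⇔ 4*x^2 - 10*x - 20 = 0.
  Factor: 4*x^2 - 10*x - 20 = 2*(2*x^2 - 5*x - 10); 2*x^2 - 5*x - 10 = 0 has no rational roots; quadratic formula: x = (5 ± √105)/4.
  ⇒ x = 5/4 - sqrt(105)/4 ≈ -1.3117, 5/4 + sqrt(105)/4 ≈ 3.8117

f''(x) = 2*(4*x^2*(5 - 4*x) + (12*x - 5)*(x^2 + 5))/(x^2 + 5)^3
Second-derivative test at each critical point:
  f''(-1.3117) = -0.4537 < 0 → local maximum
  f''(3.8117) = 0.0537 > 0 → local minimum

Critical points: x = 5/4 - sqrt(105)/4 ≈ -1.3117 (local maximum); x = 5/4 + sqrt(105)/4 ≈ 3.8117 (local minimum)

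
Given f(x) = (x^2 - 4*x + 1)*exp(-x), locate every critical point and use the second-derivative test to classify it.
f'(x) = (-x^2 + 6*x - 5)*exp(-x)

Solve f'(x) = 0:
  f'(x) = (-x^2 + 6*x - 5)·exp(-x) and exp(-x) > 0 for every x, so f'(x) = 0 ⇔ -x^2 + 6*x - 5 = 0.
  Factor: -x^2 + 6*x - 5 = -(x - 5)*(x - 1) = 0.
  ⇒ x = 1, 5

f''(x) = (x^2 - 8*x + 11)*exp(-x)
Second-derivative test at each critical point:
  f''(1) = 1.4715 > 0 → local minimum
  f''(5) = -0.0270 < 0 → local maximum

Critical points: x = 1 (local minimum); x = 5 (local maximum)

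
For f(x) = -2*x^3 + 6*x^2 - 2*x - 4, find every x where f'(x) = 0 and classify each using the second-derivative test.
f'(x) = -6*x^2 + 12*x - 2

Solve f'(x) = 0:
  Factor: -6*x^2 + 12*x - 2 = -2*(3*x^2 - 6*x + 1); 3*x^2 - 6*x + 1 = 0 has no rational roots; quadratic formula: x = (6 ± √24)/6.
  ⇒ x = 1 - sqrt(6)/3 ≈ 0.1835, sqrt(6)/3 + 1 ≈ 1.8165

f''(x) = 12 - 12*x
Second-derivative test at each critical point:
  f''(0.1835) = 9.7980 > 0 → local minimum
  f''(1.8165) = -9.7980 < 0 → local maximum

Critical points: x = 1 - sqrt(6)/3 ≈ 0.1835 (local minimum); x = sqrt(6)/3 + 1 ≈ 1.8165 (local maximum)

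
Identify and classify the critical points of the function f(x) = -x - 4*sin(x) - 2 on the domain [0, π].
f'(x) = -4*cos(x) - 1

Solve f'(x) = 0 on [0, π]:
  f'(x) = 0 ⇔ cos(x) = -1/4, i.e. x = ±arccos(-1/4) + 2nπ; keep the solutions lying in [0, π].
  ⇒ x = acos(-1/4) ≈ 1.8235

f''(x) = 4*sin(x)
Second-derivative test at each critical point:
  f''(1.8235) = 3.8730 > 0 → local minimum

Critical points: x = acos(-1/4) ≈ 1.8235 (local minimum)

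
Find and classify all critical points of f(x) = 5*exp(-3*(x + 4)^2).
f'(x) = 30*(-x - 4)*exp(-3*(x + 4)^2)

Solve f'(x) = 0:
  f'(x) = (-30*x - 120)·exp(-3*(x + 4)^2) and exp(-3*(x + 4)^2) > 0 for every x, so f'(x) = 0 ⇔ -30*x - 120 = 0.
  Factor: -30*x - 120 = -30*(x + 4) = 0.
  ⇒ x = -4

f''(x) = 30*(6*(x + 4)^2 - 1)*exp(-3*(x + 4)^2)
Second-derivative test at each critical point:
  f''(-4) = -30 < 0 → local maximum

Critical points: x = -4 (local maximum)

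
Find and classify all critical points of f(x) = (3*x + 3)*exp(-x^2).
f'(x) = 3*(-2*x*(x + 1) + 1)*exp(-x^2)

Solve f'(x) = 0:
  f'(x) = (-6*x^2 - 6*x + 3)·exp(-x^2) and exp(-x^2) > 0 for every x, so f'(x) = 0 ⇔ -6*x^2 - 6*x + 3 = 0.
  Factor: -6*x^2 - 6*x + 3 = -3*(2*x^2 + 2*x - 1); 2*x^2 + 2*x - 1 = 0 has no rational roots; quadratic formula: x = (-2 ± √12)/4.
  ⇒ x = -sqrt(3)/2 - 1/2 ≈ -1.3660, -1/2 + sqrt(3)/2 ≈ 0.3660

f''(x) = 6*(2*x^2*(x + 1) - 3*x - 1)*exp(-x^2)
Second-derivative test at each critical point:
  f''(-1.3660) = 1.6081 > 0 → local minimum
  f''(0.3660) = -9.0892 < 0 → local maximum

Critical points: x = -sqrt(3)/2 - 1/2 ≈ -1.3660 (local minimum); x = -1/2 + sqrt(3)/2 ≈ 0.3660 (local maximum)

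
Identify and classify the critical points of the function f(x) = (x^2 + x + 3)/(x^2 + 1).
f'(x) = (-x^2 - 4*x + 1)/(x^4 + 2*x^2 + 1)

Solve f'(x) = 0:
  f'(x) = -(x^2 + 4*x - 1)/(x^2 + 1)^2; the denominator is positive wherever f is defined, so f'(x) = 0 ⇔ -x^2 - 4*x + 1 = 0.
  x^2 + 4*x - 1 = 0 has no rational roots; quadratic formula: x = (-4 ± √20)/2.
  ⇒ x = -sqrt(5) - 2 ≈ -4.2361, -2 + sqrt(5) ≈ 0.2361

f''(x) = 2*(x^3 + 6*x^2 - 3*x - 2)/(x^6 + 3*x^4 + 3*x^2 + 1)
Second-derivative test at each critical point:
  f''(-4.2361) = 0.0125 > 0 → local minimum
  f''(0.2361) = -4.0125 < 0 → local maximum

Critical points: x = -sqrt(5) - 2 ≈ -4.2361 (local minimum); x = -2 + sqrt(5) ≈ 0.2361 (local maximum)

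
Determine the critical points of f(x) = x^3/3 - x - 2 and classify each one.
f'(x) = x^2 - 1

Solve f'(x) = 0:
  Factor: x^2 - 1 = (x - 1)*(x + 1) = 0.
  ⇒ x = -1, 1

f''(x) = 2*x
Second-derivative test at each critical point:
  f''(-1) = -2 < 0 → local maximum
  f''(1) = 2 > 0 → local minimum

Critical points: x = -1 (local maximum); x = 1 (local minimum)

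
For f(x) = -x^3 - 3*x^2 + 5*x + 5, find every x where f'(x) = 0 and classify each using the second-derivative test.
f'(x) = -3*x^2 - 6*x + 5

Solve f'(x) = 0:
  3*x^2 + 6*x - 5 = 0 has no rational roots; quadratic formula: x = (-6 ± √96)/6.
  ⇒ x = -2*sqrt(6)/3 - 1 ≈ -2.6330, -1 + 2*sqrt(6)/3 ≈ 0.6330

f''(x) = -6*x - 6
Second-derivative test at each critical point:
  f''(-2.6330) = 9.7980 > 0 → local minimum
  f''(0.6330) = -9.7980 < 0 → local maximum

Critical points: x = -2*sqrt(6)/3 - 1 ≈ -2.6330 (local minimum); x = -1 + 2*sqrt(6)/3 ≈ 0.6330 (local maximum)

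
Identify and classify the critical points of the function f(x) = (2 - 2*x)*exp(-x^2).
f'(x) = 2*(2*x*(x - 1) - 1)*exp(-x^2)

Solve f'(x) = 0:
  f'(x) = (4*x^2 - 4*x - 2)·exp(-x^2) and exp(-x^2) > 0 for every x, so f'(x) = 0 ⇔ 4*x^2 - 4*x - 2 = 0.
  Factor: 4*x^2 - 4*x - 2 = 2*(2*x^2 - 2*x - 1); 2*x^2 - 2*x - 1 = 0 has no rational roots; quadratic formula: x = (2 ± √12)/4.
  ⇒ x = 1/2 - sqrt(3)/2 ≈ -0.3660, 1/2 + sqrt(3)/2 ≈ 1.3660

f''(x) = 4*(2*x^2*(1 - x) + 3*x - 1)*exp(-x^2)
Second-derivative test at each critical point:
  f''(-0.3660) = -6.0595 < 0 → local maximum
  f''(1.3660) = 1.0721 > 0 → local minimum

Critical points: x = 1/2 - sqrt(3)/2 ≈ -0.3660 (local maximum); x = 1/2 + sqrt(3)/2 ≈ 1.3660 (local minimum)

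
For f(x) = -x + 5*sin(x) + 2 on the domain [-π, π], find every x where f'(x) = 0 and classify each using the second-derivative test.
f'(x) = 5*cos(x) - 1

Solve f'(x) = 0 on [-π, π]:
  f'(x) = 0 ⇔ cos(x) = 1/5, i.e. x = ±arccos(1/5) + 2nπ; keep the solutions lying in [-π, π].
  ⇒ x = -acos(1/5) ≈ -1.3694, acos(1/5) ≈ 1.3694

f''(x) = -5*sin(x)
Second-derivative test at each critical point:
  f''(-1.3694) = 4.8990 > 0 → local minimum
  f''(1.3694) = -4.8990 < 0 → local maximum

Critical points: x = -acos(1/5) ≈ -1.3694 (local minimum); x = acos(1/5) ≈ 1.3694 (local maximum)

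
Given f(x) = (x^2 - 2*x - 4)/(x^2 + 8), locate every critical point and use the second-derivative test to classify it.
f'(x) = 2*(x^2 + 12*x - 8)/(x^4 + 16*x^2 + 64)

Solve f'(x) = 0:
  f'(x) = 2*(x^2 + 12*x - 8)/(x^2 + 8)^2; the denominator is positive wherever f is defined, so f'(x) = 0 ⇔ 2*x^2 + 24*x - 16 = 0.
  Factor: 2*x^2 + 24*x - 16 = 2*(x^2 + 12*x - 8); x^2 + 12*x - 8 = 0 has no rational roots; quadratic formula: x = (-12 ± √176)/2.
  ⇒ x = -2*sqrt(11) - 6 ≈ -12.6332, -6 + 2*sqrt(11) ≈ 0.6332

f''(x) = 4*(-x^3 - 18*x^2 + 24*x + 48)/(x^6 + 24*x^4 + 192*x^2 + 512)
Second-derivative test at each critical point:
  f''(-12.6332) = -0.0009 < 0 → local maximum
  f''(0.6332) = 0.3759 > 0 → local minimum

Critical points: x = -2*sqrt(11) - 6 ≈ -12.6332 (local maximum); x = -6 + 2*sqrt(11) ≈ 0.6332 (local minimum)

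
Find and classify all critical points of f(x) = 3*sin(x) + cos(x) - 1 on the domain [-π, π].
f'(x) = -sin(x) + 3*cos(x)

Solve f'(x) = 0 on [-π, π]:
  f'(x) = 0 ⇔ 3*cos(x) = sin(x) ⇔ tan(x) = 3, i.e. x = arctan(3) + nπ; keep the solutions lying in [-π, π].
  ⇒ x = -pi + atan(3) ≈ -1.8925, atan(3) ≈ 1.2490

f''(x) = -3*sin(x) - cos(x)
Second-derivative test at each critical point:
  f''(-1.8925) = 3.1623 > 0 → local minimum
  f''(1.2490) = -3.1623 < 0 → local maximum

Critical points: x = -pi + atan(3) ≈ -1.8925 (local minimum); x = atan(3) ≈ 1.2490 (local maximum)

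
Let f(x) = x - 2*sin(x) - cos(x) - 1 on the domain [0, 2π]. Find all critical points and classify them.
f'(x) = sin(x) - 2*cos(x) + 1

Solve f'(x) = 0 on [0, 2π]:
  f'(x) = 0 ⇔ sin(x) - 2*cos(x) = -1. Write the left side as R·cos(x + φ) with R = √((-2)² + (-1)²) = sqrt(5), cos φ = -2*sqrt(5)/5, sin φ = -sqrt(5)/5; then cos(x + φ) = -sqrt(5)/5. Solve for x and keep the solutions lying in [0, 2π].
  ⇒ x = atan(3/4) ≈ 0.6435, 3*pi/2 ≈ 4.7124

f''(x) = 2*sin(x) + cos(x)
Second-derivative test at each critical point:
  f''(0.6435) = 2 > 0 → local minimum
  f''(4.7124) = -2 < 0 → local maximum

Critical points: x = atan(3/4) ≈ 0.6435 (local minimum); x = 3*pi/2 ≈ 4.7124 (local maximum)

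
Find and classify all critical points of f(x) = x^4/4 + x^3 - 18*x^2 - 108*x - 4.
f'(x) = x^3 + 3*x^2 - 36*x - 108

Solve f'(x) = 0:
  Factor: x^3 + 3*x^2 - 36*x - 108 = (x - 6)*(x + 3)*(x + 6) = 0.
  ⇒ x = -6, -3, 6

f''(x) = 3*x^2 + 6*x - 36
Second-derivative test at each critical point:
  f''(-6) = 36 > 0 → local minimum
  f''(-3) = -27 < 0 → local maximum
  f''(6) = 108 > 0 → local minimum

Critical points: x = -6 (local minimum); x = -3 (local maximum); x = 6 (local minimum)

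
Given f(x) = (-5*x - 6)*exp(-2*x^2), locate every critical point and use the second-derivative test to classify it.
f'(x) = (4*x*(5*x + 6) - 5)*exp(-2*x^2)

Solve f'(x) = 0:
  f'(x) = (20*x^2 + 24*x - 5)·exp(-2*x^2) and exp(-2*x^2) > 0 for every x, so f'(x) = 0 ⇔ 20*x^2 + 24*x - 5 = 0.
  20*x^2 + 24*x - 5 = 0 has no rational roots; quadratic formula: x = (-24 ± √976)/40.
  ⇒ x = -sqrt(61)/10 - 3/5 ≈ -1.3810, -3/5 + sqrt(61)/10 ≈ 0.1810

f''(x) = 4*(-20*x^3 - 24*x^2 + 15*x + 6)*exp(-2*x^2)
Second-derivative test at each critical point:
  f''(-1.3810) = -0.6889 < 0 → local maximum
  f''(0.1810) = 29.2591 > 0 → local minimum

Critical points: x = -sqrt(61)/10 - 3/5 ≈ -1.3810 (local maximum); x = -3/5 + sqrt(61)/10 ≈ 0.1810 (local minimum)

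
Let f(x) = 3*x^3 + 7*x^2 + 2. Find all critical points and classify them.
f'(x) = x*(9*x + 14)

Solve f'(x) = 0:
  Factor: 9*x^2 + 14*x = x*(9*x + 14) = 0.
  ⇒ x = -14/9, 0

f''(x) = 18*x + 14
Second-derivative test at each critical point:
  f''(-14/9) = -14 < 0 → local maximum
  f''(0) = 14 > 0 → local minimum

Critical points: x = -14/9 (local maximum); x = 0 (local minimum)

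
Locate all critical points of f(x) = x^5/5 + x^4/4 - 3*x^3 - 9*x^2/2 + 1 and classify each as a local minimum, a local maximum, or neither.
f'(x) = x*(x^3 + x^2 - 9*x - 9)

Solve f'(x) = 0:
  Factor: x^4 + x^3 - 9*x^2 - 9*x = x*(x - 3)*(x + 1)*(x + 3) = 0.
  ⇒ x = -3, -1, 0, 3

f''(x) = 4*x^3 + 3*x^2 - 18*x - 9
Second-derivative test at each critical point:
  f''(-3) = -36 < 0 → local maximum
  f''(-1) = 8 > 0 → local minimum
  f''(0) = -9 < 0 → local maximum
  f''(3) = 72 > 0 → local minimum

Critical points: x = -3 (local maximum); x = -1 (local minimum); x = 0 (local maximum); x = 3 (local minimum)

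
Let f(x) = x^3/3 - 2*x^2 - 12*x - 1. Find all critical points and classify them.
f'(x) = x^2 - 4*x - 12

Solve f'(x) = 0:
  Factor: x^2 - 4*x - 12 = (x - 6)*(x + 2) = 0.
  ⇒ x = -2, 6

f''(x) = 2*x - 4
Second-derivative test at each critical point:
  f''(-2) = -8 < 0 → local maximum
  f''(6) = 8 > 0 → local minimum

Critical points: x = -2 (local maximum); x = 6 (local minimum)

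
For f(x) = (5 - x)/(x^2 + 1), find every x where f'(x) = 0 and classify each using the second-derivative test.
f'(x) = (-x^2 + 2*x*(x - 5) - 1)/(x^2 + 1)^2

Solve f'(x) = 0:
  f'(x) = (x^2 - 10*x - 1)/(x^2 + 1)^2; the denominator is positive wherever f is defined, so f'(x) = 0 ⇔ x^2 - 10*x - 1 = 0.
  x^2 - 10*x - 1 = 0 has no rational roots; quadratic formula: x = (10 ± √104)/2.
  ⇒ x = 5 - sqrt(26) ≈ -0.0990, 5 + sqrt(26) ≈ 10.0990

f''(x) = 2*(4*x^2*(5 - x) + (3*x - 5)*(x^2 + 1))/(x^2 + 1)^3
Second-derivative test at each critical point:
  f''(-0.0990) = -10.0010 < 0 → local maximum
  f''(10.0990) = 0.0010 > 0 → local minimum

Critical points: x = 5 - sqrt(26) ≈ -0.0990 (local maximum); x = 5 + sqrt(26) ≈ 10.0990 (local minimum)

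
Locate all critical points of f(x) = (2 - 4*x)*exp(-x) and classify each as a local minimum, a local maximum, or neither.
f'(x) = 2*(2*x - 3)*exp(-x)

Solve f'(x) = 0:
  f'(x) = (4*x - 6)·exp(-x) and exp(-x) > 0 for every x, so f'(x) = 0 ⇔ 4*x - 6 = 0.
  Factor: 4*x - 6 = 2*(2*x - 3) = 0.
  ⇒ x = 3/2

f''(x) = 2*(5 - 2*x)*exp(-x)
Second-derivative test at each critical point:
  f''(3/2) = 0.8925 > 0 → local minimum

Critical points: x = 3/2 (local minimum)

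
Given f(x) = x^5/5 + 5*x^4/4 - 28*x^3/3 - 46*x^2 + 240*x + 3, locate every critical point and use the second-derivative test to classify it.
f'(x) = x^4 + 5*x^3 - 28*x^2 - 92*x + 240

Solve f'(x) = 0:
  Factor: x^4 + 5*x^3 - 28*x^2 - 92*x + 240 = (x - 4)*(x - 2)*(x + 5)*(x + 6) = 0.
  ⇒ x = -6, -5, 2, 4

f''(x) = 4*x^3 + 15*x^2 - 56*x - 92
Second-derivative test at each critical point:
  f''(-6) = -80 < 0 → local maximum
  f''(-5) = 63 > 0 → local minimum
  f''(2) = -112 < 0 → local maximum
  f''(4) = 180 > 0 → local minimum

Critical points: x = -6 (local maximum); x = -5 (local minimum); x = 2 (local maximum); x = 4 (local minimum)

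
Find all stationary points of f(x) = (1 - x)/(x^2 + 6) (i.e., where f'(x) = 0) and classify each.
f'(x) = (-x^2 + 2*x*(x - 1) - 6)/(x^2 + 6)^2

Solve f'(x) = 0:
  f'(x) = (x^2 - 2*x - 6)/(x^2 + 6)^2; the denominator is positive wherever f is defined, so f'(x) = 0 ⇔ x^2 - 2*x - 6 = 0.
  x^2 - 2*x - 6 = 0 has no rational roots; quadratic formula: x = (2 ± √28)/2.
  ⇒ x = 1 - sqrt(7) ≈ -1.6458, 1 + sqrt(7) ≈ 3.6458

f''(x) = 2*(4*x^2*(1 - x) + (3*x - 1)*(x^2 + 6))/(x^2 + 6)^3
Second-derivative test at each critical point:
  f''(-1.6458) = -0.0698 < 0 → local maximum
  f''(3.6458) = 0.0142 > 0 → local minimum

Critical points: x = 1 - sqrt(7) ≈ -1.6458 (local maximum); x = 1 + sqrt(7) ≈ 3.6458 (local minimum)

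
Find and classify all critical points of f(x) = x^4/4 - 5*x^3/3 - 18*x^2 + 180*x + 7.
f'(x) = x^3 - 5*x^2 - 36*x + 180

Solve f'(x) = 0:
  Factor: x^3 - 5*x^2 - 36*x + 180 = (x - 6)*(x - 5)*(x + 6) = 0.
  ⇒ x = -6, 5, 6

f''(x) = 3*x^2 - 10*x - 36
Second-derivative test at each critical point:
  f''(-6) = 132 > 0 → local minimum
  f''(5) = -11 < 0 → local maximum
  f''(6) = 12 > 0 → local minimum

Critical points: x = -6 (local minimum); x = 5 (local maximum); x = 6 (local minimum)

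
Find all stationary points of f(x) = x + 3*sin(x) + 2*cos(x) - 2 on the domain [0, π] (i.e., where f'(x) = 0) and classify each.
f'(x) = -2*sin(x) + 3*cos(x) + 1

Solve f'(x) = 0 on [0, π]:
  f'(x) = 0 ⇔ -2*sin(x) + 3*cos(x) = -1. Write the left side as R·cos(x + φ) with R = √(3² + 2²) = sqrt(13), cos φ = 3*sqrt(13)/13, sin φ = 2*sqrt(13)/13; then cos(x + φ) = -sqrt(13)/13. Solve for x and keep the solutions lying in [0, π].
  ⇒ x = atan((2 + 6*sqrt(3))/(-3 + 4*sqrt(3))) ≈ 1.2638

f''(x) = -3*sin(x) - 2*cos(x)
Second-derivative test at each critical point:
  f''(1.2638) = -3.4641 < 0 → local maximum

Critical points: x = atan((2 + 6*sqrt(3))/(-3 + 4*sqrt(3))) ≈ 1.2638 (local maximum)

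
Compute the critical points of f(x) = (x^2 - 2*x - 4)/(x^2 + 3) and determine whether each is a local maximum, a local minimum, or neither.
f'(x) = 2*(x^2 + 7*x - 3)/(x^4 + 6*x^2 + 9)

Solve f'(x) = 0:
  f'(x) = 2*(x^2 + 7*x - 3)/(x^2 + 3)^2; the denominator is positive wherever f is defined, so f'(x) = 0 ⇔ 2*x^2 + 14*x - 6 = 0.
  Factor: 2*x^2 + 14*x - 6 = 2*(x^2 + 7*x - 3); x^2 + 7*x - 3 = 0 has no rational roots; quadratic formula: x = (-7 ± √61)/2.
  ⇒ x = -sqrt(61)/2 - 7/2 ≈ -7.4051, -7/2 + sqrt(61)/2 ≈ 0.4051

f''(x) = 2*(-2*x^3 - 21*x^2 + 18*x + 21)/(x^6 + 9*x^4 + 27*x^2 + 27)
Second-derivative test at each critical point:
  f''(-7.4051) = -0.0047 < 0 → local maximum
  f''(0.4051) = 1.5602 > 0 → local minimum

Critical points: x = -sqrt(61)/2 - 7/2 ≈ -7.4051 (local maximum); x = -7/2 + sqrt(61)/2 ≈ 0.4051 (local minimum)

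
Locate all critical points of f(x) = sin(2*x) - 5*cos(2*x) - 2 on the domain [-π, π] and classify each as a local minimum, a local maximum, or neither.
f'(x) = 10*sin(2*x) + 2*cos(2*x)

Solve f'(x) = 0 on [-π, π]:
  f'(x) = 0 ⇔ cos(2*x) = -5*sin(2*x) ⇔ tan(2*x) = -1/5, i.e. 2*x = arctan(-1/5) + nπ; keep the solutions lying in [-π, π].
  ⇒ x = -pi/2 - atan(1/5)/2 ≈ -1.6695, -atan(1/5)/2 ≈ -0.0987, -atan(1/5)/2 + pi/2 ≈ 1.4721, pi - atan(1/5)/2 ≈ 3.0429

f''(x) = -4*sin(2*x) + 20*cos(2*x)
Second-derivative test at each critical point:
  f''(-1.6695) = -20.3961 < 0 → local maximum
  f''(-0.0987) = 20.3961 > 0 → local minimum
  f''(1.4721) = -20.3961 < 0 → local maximum
  f''(3.0429) = 20.3961 > 0 → local minimum

Critical points: x = -pi/2 - atan(1/5)/2 ≈ -1.6695 (local maximum); x = -atan(1/5)/2 ≈ -0.0987 (local minimum); x = -atan(1/5)/2 + pi/2 ≈ 1.4721 (local maximum); x = pi - atan(1/5)/2 ≈ 3.0429 (local minimum)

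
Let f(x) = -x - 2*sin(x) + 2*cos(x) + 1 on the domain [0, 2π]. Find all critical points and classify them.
f'(x) = -2*sqrt(2)*sin(x + pi/4) - 1

Solve f'(x) = 0 on [0, 2π]:
  f'(x) = 0 ⇔ -2*sin(x) - 2*cos(x) = 1. Write the left side as R·cos(x + φ) with R = √((-2)² + 2²) = 2*sqrt(2), cos φ = -sqrt(2)/2, sin φ = sqrt(2)/2; then cos(x + φ) = sqrt(2)/4. Solve for x and keep the solutions lying in [0, 2π].
  ⇒ x = atan((-1 + sqrt(7))/(-sqrt(7) - 1)) + pi ≈ 2.7176, atan((-sqrt(7) - 1)/(-1 + sqrt(7))) + 2*pi ≈ 5.1364

f''(x) = -2*sqrt(2)*cos(x + pi/4)
Second-derivative test at each critical point:
  f''(2.7176) = 2.6458 > 0 → local minimum
  f''(5.1364) = -2.6458 < 0 → local maximum

Critical points: x = atan((-1 + sqrt(7))/(-sqrt(7) - 1)) + pi ≈ 2.7176 (local minimum); x = atan((-sqrt(7) - 1)/(-1 + sqrt(7))) + 2*pi ≈ 5.1364 (local maximum)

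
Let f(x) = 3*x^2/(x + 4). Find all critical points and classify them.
f'(x) = 3*x*(x + 8)/(x^2 + 8*x + 16)

Solve f'(x) = 0:
  f'(x) = 3*x*(x + 8)/(x + 4)^2; the denominator is positive wherever f is defined, so f'(x) = 0 ⇔ 3*x^2 + 24*x = 0.
  Factor: 3*x^2 + 24*x = 3*x*(x + 8) = 0.
  ⇒ x = -8, 0

f''(x) = 96/(x^3 + 12*x^2 + 48*x + 64)
Second-derivative test at each critical point:
  f''(-8) = -3/2 < 0 → local maximum
  f''(0) = 3/2 > 0 → local minimum

Critical points: x = -8 (local maximum); x = 0 (local minimum)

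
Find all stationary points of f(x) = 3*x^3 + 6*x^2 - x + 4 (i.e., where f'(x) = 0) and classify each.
f'(x) = 9*x^2 + 12*x - 1

Solve f'(x) = 0:
  9*x^2 + 12*x - 1 = 0 has no rational roots; quadratic formula: x = (-12 ± √180)/18.
  ⇒ x = -sqrt(5)/3 - 2/3 ≈ -1.4120, -2/3 + sqrt(5)/3 ≈ 0.0787

f''(x) = 18*x + 12
Second-derivative test at each critical point:
  f''(-1.4120) = -13.4164 < 0 → local maximum
  f''(0.0787) = 13.4164 > 0 → local minimum

Critical points: x = -sqrt(5)/3 - 2/3 ≈ -1.4120 (local maximum); x = -2/3 + sqrt(5)/3 ≈ 0.0787 (local minimum)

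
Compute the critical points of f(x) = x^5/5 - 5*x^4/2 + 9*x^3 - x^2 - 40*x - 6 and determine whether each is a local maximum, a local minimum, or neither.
f'(x) = x^4 - 10*x^3 + 27*x^2 - 2*x - 40

Solve f'(x) = 0:
  Factor: x^4 - 10*x^3 + 27*x^2 - 2*x - 40 = (x - 5)*(x - 4)*(x - 2)*(x + 1) = 0.
  ⇒ x = -1, 2, 4, 5

f''(x) = 4*x^3 - 30*x^2 + 54*x - 2
Second-derivative test at each critical point:
  f''(-1) = -90 < 0 → local maximum
  f''(2) = 18 > 0 → local minimum
  f''(4) = -10 < 0 → local maximum
  f''(5) = 18 > 0 → local minimum

Critical points: x = -1 (local maximum); x = 2 (local minimum); x = 4 (local maximum); x = 5 (local minimum)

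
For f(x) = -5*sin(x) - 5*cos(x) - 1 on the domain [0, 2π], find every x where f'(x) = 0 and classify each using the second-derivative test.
f'(x) = -5*sqrt(2)*cos(x + pi/4)

Solve f'(x) = 0 on [0, 2π]:
  f'(x) = 0 ⇔ -5*cos(x) = -5*sin(x) ⇔ tan(x) = 1, i.e. x = arctan(1) + nπ; keep the solutions lying in [0, 2π].
  ⇒ x = pi/4 ≈ 0.7854, 5*pi/4 ≈ 3.9270

f''(x) = 5*sqrt(2)*sin(x + pi/4)
Second-derivative test at each critical point:
  f''(0.7854) = 7.0711 > 0 → local minimum
  f''(3.9270) = -7.0711 < 0 → local maximum

Critical points: x = pi/4 ≈ 0.7854 (local minimum); x = 5*pi/4 ≈ 3.9270 (local maximum)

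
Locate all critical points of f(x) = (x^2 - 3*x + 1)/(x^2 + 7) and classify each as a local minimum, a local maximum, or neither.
f'(x) = 3*(x^2 + 4*x - 7)/(x^4 + 14*x^2 + 49)

Solve f'(x) = 0:
  f'(x) = 3*(x^2 + 4*x - 7)/(x^2 + 7)^2; the denominator is positive wherever f is defined, so f'(x) = 0 ⇔ 3*x^2 + 12*x - 21 = 0.
  Factor: 3*x^2 + 12*x - 21 = 3*(x^2 + 4*x - 7); x^2 + 4*x - 7 = 0 has no rational roots; quadratic formula: x = (-4 ± √44)/2.
  ⇒ x = -sqrt(11) - 2 ≈ -5.3166, -2 + sqrt(11) ≈ 1.3166

f''(x) = 6*(-x^3 - 6*x^2 + 21*x + 14)/(x^6 + 21*x^4 + 147*x^2 + 343)
Second-derivative test at each critical point:
  f''(-5.3166) = -0.0160 < 0 → local maximum
  f''(1.3166) = 0.2609 > 0 → local minimum

Critical points: x = -sqrt(11) - 2 ≈ -5.3166 (local maximum); x = -2 + sqrt(11) ≈ 1.3166 (local minimum)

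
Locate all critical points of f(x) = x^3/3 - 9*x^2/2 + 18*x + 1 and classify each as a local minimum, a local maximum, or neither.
f'(x) = x^2 - 9*x + 18

Solve f'(x) = 0:
  Factor: x^2 - 9*x + 18 = (x - 6)*(x - 3) = 0.
  ⇒ x = 3, 6

f''(x) = 2*x - 9
Second-derivative test at each critical point:
  f''(3) = -3 < 0 → local maximum
  f''(6) = 3 > 0 → local minimum

Critical points: x = 3 (local maximum); x = 6 (local minimum)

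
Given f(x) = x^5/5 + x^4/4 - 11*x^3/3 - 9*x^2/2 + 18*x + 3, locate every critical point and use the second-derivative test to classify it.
f'(x) = x^4 + x^3 - 11*x^2 - 9*x + 18

Solve f'(x) = 0:
  Factor: x^4 + x^3 - 11*x^2 - 9*x + 18 = (x - 3)*(x - 1)*(x + 2)*(x + 3) = 0.
  ⇒ x = -3, -2, 1, 3

f''(x) = 4*x^3 + 3*x^2 - 22*x - 9
Second-derivative test at each critical point:
  f''(-3) = -24 < 0 → local maximum
  f''(-2) = 15 > 0 → local minimum
  f''(1) = -24 < 0 → local maximum
  f''(3) = 60 > 0 → local minimum

Critical points: x = -3 (local maximum); x = -2 (local minimum); x = 1 (local maximum); x = 3 (local minimum)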